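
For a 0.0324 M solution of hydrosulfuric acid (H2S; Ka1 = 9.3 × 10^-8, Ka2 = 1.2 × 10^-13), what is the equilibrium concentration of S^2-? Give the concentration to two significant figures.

1.2 × 10^-13 M

First ionization gives [H+] ≈ [HS-] = 5.49 × 10^-5 M.
Second step: Ka2 = [H+][S^2-]/[HS-] ≈ [S^2-] (since [H+] ≈ [HS-]).
So [S^2-] ≈ Ka2.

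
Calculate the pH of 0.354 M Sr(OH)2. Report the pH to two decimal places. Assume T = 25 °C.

Sr(OH)2 is a strong base (each formula unit releases 2 OH-); [OH-] = 0.708 M.
pOH = -log(0.708) = 0.15
pH = 14.00 - 0.15 = 13.85

pH = 13.85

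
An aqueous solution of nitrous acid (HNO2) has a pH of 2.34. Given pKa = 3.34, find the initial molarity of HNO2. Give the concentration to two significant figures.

[H+] = 10^(-2.34) = 4.57 × 10^-3 M = x
Ka = 10^(−3.34) = 4.57 × 10^-4
Ka = x²/(C₀ − x) ⇒ C₀ = x + x²/Ka
C₀ = 4.57 × 10^-3 + (4.57 × 10^-3)²/(4.57 × 10^-4) = 5.03 × 10^-2 M

C₀ = 5.0 × 10^-2 M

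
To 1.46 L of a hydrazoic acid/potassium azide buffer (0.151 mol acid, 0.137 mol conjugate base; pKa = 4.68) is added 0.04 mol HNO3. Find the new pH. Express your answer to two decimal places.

Added H+ converts N3- to HN3: HN3 → 0.191 mol, N3- → 0.097 mol.
Henderson–Hasselbalch with mole ratio 0.097/0.191: pH = 4.68 + (-0.294)

pH = 4.39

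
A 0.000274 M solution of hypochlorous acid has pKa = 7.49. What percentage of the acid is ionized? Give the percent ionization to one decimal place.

1.1%

HOCl ⇌ OCl- + H+; let x = [H+] at equilibrium.
Ka = 10^(−7.49) = 3.24 × 10^-8
x ≈ √(Ka·C₀) = √(3.24 × 10^-8 × 0.000274) = 2.98 × 10^-6 M
% ionization = x/C₀ × 100% = 2.98 × 10^-6/0.000274 × 100% = 1.1%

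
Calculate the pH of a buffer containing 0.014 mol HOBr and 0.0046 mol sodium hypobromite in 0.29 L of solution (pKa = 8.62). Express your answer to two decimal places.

pH = 8.14

pH = pKa + log([A⁻]/[HA]) = 8.62 + log(0.0046/0.014)
pH = 8.62 + (-0.483) = 8.14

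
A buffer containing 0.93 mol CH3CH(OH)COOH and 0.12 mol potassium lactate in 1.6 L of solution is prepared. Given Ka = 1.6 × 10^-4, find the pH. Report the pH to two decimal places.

pKa = −log(1.6 × 10^-4) = 3.796
pH = pKa + log([A⁻]/[HA]) = 3.796 + log(0.12/0.93)
pH = 3.796 + (-0.889) = 2.91

pH = 2.91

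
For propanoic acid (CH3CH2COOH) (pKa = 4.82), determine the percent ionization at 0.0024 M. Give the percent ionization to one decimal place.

7.6%

CH3CH2COOH ⇌ CH3CH2COO- + H+; let x = [H+] at equilibrium.
Ka = 10^(−4.82) = 1.51 × 10^-5
Ka = x²/(C₀ − x); solving the quadratic gives x = 1.83 × 10^-4 M.
% ionization = x/C₀ × 100% = 1.83 × 10^-4/0.0024 × 100% = 7.6%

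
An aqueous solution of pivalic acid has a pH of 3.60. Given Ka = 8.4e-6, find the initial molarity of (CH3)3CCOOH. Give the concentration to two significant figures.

C₀ = 7.8 × 10^-3 M

[H+] = 10^(-3.60) = 2.51 × 10^-4 M = x
Ka = x²/(C₀ − x) ⇒ C₀ = x + x²/Ka
C₀ = 2.51 × 10^-4 + (2.51 × 10^-4)²/(8.4 × 10^-6) = 7.75 × 10^-3 M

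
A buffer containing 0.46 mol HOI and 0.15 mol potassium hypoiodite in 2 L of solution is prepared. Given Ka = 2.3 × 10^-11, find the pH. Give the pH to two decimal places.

pKa = −log(2.3 × 10^-11) = 10.638
pH = pKa + log([A⁻]/[HA]) = 10.638 + log(0.15/0.46)
pH = 10.638 + (-0.487) = 10.15

pH = 10.15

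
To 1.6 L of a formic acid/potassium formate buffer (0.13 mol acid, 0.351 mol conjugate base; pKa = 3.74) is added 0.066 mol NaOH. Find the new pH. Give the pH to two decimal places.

pH = 4.55

After neutralization: n(HCOOH) = 0.064 mol, n(HCOO-) = 0.417 mol.
pH = pKa + log([A⁻]/[HA]) = 3.74 + log(0.417/0.064) = 3.74 +0.814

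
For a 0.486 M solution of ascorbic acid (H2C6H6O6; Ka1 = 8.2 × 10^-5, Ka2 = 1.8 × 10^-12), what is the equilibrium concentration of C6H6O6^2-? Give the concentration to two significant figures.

1.8 × 10^-12 M

First ionization gives [H+] ≈ [HC6H6O6-] = 6.31 × 10^-3 M.
Second step: Ka2 = [H+][C6H6O6^2-]/[HC6H6O6-] ≈ [C6H6O6^2-] (since [H+] ≈ [HC6H6O6-]).
So [C6H6O6^2-] ≈ Ka2.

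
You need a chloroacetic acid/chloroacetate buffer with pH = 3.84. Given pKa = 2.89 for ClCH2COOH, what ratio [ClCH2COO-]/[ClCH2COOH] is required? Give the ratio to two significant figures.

ratio = 8.9

pH = pKa + log(r) ⇒ log(r) = 3.84 − 2.89 = +0.95
r = [ClCH2COO-]/[ClCH2COOH] = 10^(+0.95) = 8.91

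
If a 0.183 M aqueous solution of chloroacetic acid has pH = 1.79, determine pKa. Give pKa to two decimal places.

pKa = 2.80

[H+] = 10^(-1.79) = 1.62 × 10^-2 M
At equilibrium [HA] = 0.183 − 1.62 × 10^-2 = 1.67 × 10^-1 M
Ka = [H+][A-]/[HA] = (1.62 × 10^-2)² / 1.67 × 10^-1 = 1.57 × 10^-3
pKa = -log(1.57 × 10^-3) = 2.80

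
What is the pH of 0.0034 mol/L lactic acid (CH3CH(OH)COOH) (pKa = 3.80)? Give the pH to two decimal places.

CH3CH(OH)COOH ⇌ CH3CH(OH)COO- + H+
Ka = 10^(−3.80) = 1.58 × 10^-4
Ka = x²/(0.0034 − x) = 1.58 × 10^-4
x is not negligible relative to C₀; solve x² + 0.000158·x − 5.37e-07 = 0.
x = (−Ka + √(Ka² + 4·Ka·C₀))/2 = 6.58 × 10^-4 M
pH = −log(6.58 × 10^-4) = 3.18

pH = 3.18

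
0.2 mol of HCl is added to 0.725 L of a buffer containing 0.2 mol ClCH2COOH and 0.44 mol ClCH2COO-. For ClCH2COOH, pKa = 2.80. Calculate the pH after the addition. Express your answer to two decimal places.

pH = 2.58

Added H+ converts ClCH2COO- to ClCH2COOH: ClCH2COOH → 0.4 mol, ClCH2COO- → 0.24 mol.
pH = pKa + log(n_ClCH2COO-/n_ClCH2COOH) = 2.80 + log(0.24/0.4) = 2.80 + (-0.222)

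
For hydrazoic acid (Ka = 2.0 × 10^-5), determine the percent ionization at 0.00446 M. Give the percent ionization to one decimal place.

6.5%

HN3 ⇌ N3- + H+; let x = [H+] at equilibrium.
Solve x² + 2e-05x − 8.92e-08 = 0 → x = 2.89 × 10^-4 M
Fraction ionized = 2.89 × 10^-4 / 0.00446 = 0.0648 → 6.5%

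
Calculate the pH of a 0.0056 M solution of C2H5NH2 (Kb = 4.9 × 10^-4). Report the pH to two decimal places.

C2H5NH2 + H2O ⇌ C2H5NH3+ + OH-
Let x = [OH-] at equilibrium. Kb = x²/(0.0056 − x).
x is not negligible relative to C₀; solve x² + 0.00049·x − 2.74e-06 = 0.
x = [−0.00049 + √(0.00049² + 1.1e-05)]/2 = 1.43 × 10^-3 M
pOH = 2.84, so pH = 14.00 − pOH = 11.16

pH = 11.16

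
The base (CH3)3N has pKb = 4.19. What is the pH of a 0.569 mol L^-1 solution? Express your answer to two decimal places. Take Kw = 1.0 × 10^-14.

(CH3)3N + H2O ⇌ (CH3)3NH+ + OH-
Kb = 10^(−4.19) = 6.46 × 10^-5
Let x = [OH-] at equilibrium. Kb = x²/(0.569 − x).
Neglecting x in the denominator: x = √(6.46 × 10^-5 × 0.569) = 6.06 × 10^-3 M
(x/C₀ = 1.1% < 5%, so the approximation holds.)
pOH = 2.22, so pH = 14.00 − pOH = 11.78

pH = 11.78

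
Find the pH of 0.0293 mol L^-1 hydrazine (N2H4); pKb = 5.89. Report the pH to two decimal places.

pH = 10.29

N2H4 + H2O ⇌ N2H5+ + OH-
Kb = 10^(−5.89) = 1.29 × 10^-6
Let x = [OH-] at equilibrium. Kb = x²/(0.0293 − x).
Neglecting x in the denominator: x = √(1.29 × 10^-6 × 0.0293) = 1.94 × 10^-4 M
pOH = 3.71, so pH = 14.00 − pOH = 10.29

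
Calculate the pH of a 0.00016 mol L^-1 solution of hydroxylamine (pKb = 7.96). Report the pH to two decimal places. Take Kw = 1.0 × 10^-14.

pH = 8.12

NH2OH + H2O ⇌ NH3OH+ + OH-
Kb = 10^(−7.96) = 1.10 × 10^-8
From the ICE table, Kb = [OH-]²/(0.00016 − [OH-]) = 1.10 × 10^-8.
Assume [OH-] ≪ 0.00016: [OH-] ≈ √(1.10 × 10^-8 × 0.00016) = 1.33 × 10^-6 M
Check: 0.83% ionized — well under 5%, approximation valid.
pOH = −log(1.33 × 10^-6) = 5.88; pH = 14.00 − 5.88 = 8.12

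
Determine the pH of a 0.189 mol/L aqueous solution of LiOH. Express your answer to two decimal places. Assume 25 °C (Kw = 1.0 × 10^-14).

LiOH is a strong base; [OH-] = 0.189 M.
pOH = -log(0.189) = 0.72
pH = 14.00 - 0.72 = 13.28

pH = 13.28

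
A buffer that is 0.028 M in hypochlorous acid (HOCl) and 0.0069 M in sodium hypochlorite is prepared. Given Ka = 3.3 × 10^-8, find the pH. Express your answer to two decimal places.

pH = 6.87

pKa = −log(3.3 × 10^-8) = 7.481
pH = pKa + log([A⁻]/[HA]) = 7.481 + log(0.0069/0.028)
pH = 7.481 + (-0.608) = 6.87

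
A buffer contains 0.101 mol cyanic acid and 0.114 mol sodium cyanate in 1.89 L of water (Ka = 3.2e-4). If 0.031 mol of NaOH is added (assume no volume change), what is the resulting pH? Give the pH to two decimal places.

pH = 3.81

After neutralization: n(HOCN) = 0.07 mol, n(OCN-) = 0.145 mol.
pKa = −log(3.2 × 10^-4) = 3.495
pH = pKa + log(n_OCN-/n_HOCN) = 3.495 + log(0.145/0.07) = 3.495 + (+0.316)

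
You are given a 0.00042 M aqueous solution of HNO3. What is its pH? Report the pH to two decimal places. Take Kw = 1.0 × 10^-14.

HNO3 is a strong acid and dissociates completely, so [H+] = 0.00042 M.
pH = -log(0.00042) = 3.38

pH = 3.38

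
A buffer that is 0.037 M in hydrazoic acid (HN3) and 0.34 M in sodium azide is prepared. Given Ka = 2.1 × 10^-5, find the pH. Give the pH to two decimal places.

pKa = −log(2.1 × 10^-5) = 4.678
Using pH = pKa + log([base]/[acid]) with [base]/[acid] = 0.34/0.037:
pH = 4.678 + (+0.963) = 5.64

pH = 5.64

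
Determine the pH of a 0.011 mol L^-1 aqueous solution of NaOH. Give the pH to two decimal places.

NaOH is a strong base; [OH-] = 0.011 M.
pOH = -log(0.011) = 1.96
pH = 14.00 - 1.96 = 12.04

pH = 12.04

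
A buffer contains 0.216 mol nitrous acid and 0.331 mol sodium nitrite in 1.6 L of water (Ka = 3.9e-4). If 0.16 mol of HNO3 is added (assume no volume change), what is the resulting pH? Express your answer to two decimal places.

pH = 3.07

Added H+ converts NO2- to HNO2: HNO2 → 0.376 mol, NO2- → 0.171 mol.
pKa = −log(3.9 × 10^-4) = 3.409
pH = pKa + log(n_NO2-/n_HNO2) = 3.409 + log(0.171/0.376) = 3.409 + (-0.342)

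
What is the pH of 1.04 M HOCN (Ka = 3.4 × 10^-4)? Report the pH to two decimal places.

HOCN ⇌ OCN- + H+
Ka = [H+]²/(1.04 − [H+]) = 3.4 × 10^-4
Neglecting [H+] in the denominator: [H+] = √(3.4 × 10^-4 × 1.04) = 1.88 × 10^-2 M
Check: 1.8% ionized — well under 5%, approximation valid.
pH = −log(1.88 × 10^-2) = 1.73

pH = 1.73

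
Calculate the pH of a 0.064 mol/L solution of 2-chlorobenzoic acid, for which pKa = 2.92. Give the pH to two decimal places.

pH = 2.09

ClC6H4COOH ⇌ ClC6H4COO- + H+
Ka = 10^(−2.92) = 1.20 × 10^-3
Ka = x²/(0.064 − x) = 1.20 × 10^-3
x is not negligible relative to C₀; solve x² + 0.0012·x − 7.68e-05 = 0.
x = (−Ka + √(Ka² + 4·Ka·C₀))/2 = 8.18 × 10^-3 M
pH = −log[H+] = −log(8.18 × 10^-3) = 2.09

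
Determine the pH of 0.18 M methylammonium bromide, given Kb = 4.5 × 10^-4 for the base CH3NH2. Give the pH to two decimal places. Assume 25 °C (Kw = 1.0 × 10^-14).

pH = 5.70

CH3NH3+ is the conjugate acid of the weak base CH3NH2.
Ka = Kw/Kb = 1.0×10^-14 / 4.5 × 10^-4 = 2.22 × 10^-11
Ka = [H+]²/(0.18 − [H+]) = 2.22 × 10^-11
Assume [H+] ≪ 0.18: [H+] ≈ √(2.22 × 10^-11 × 0.18) = 2.00 × 10^-6 M
Check: 0.0011% ionized — well under 5%, approximation valid.
pH = −log(2.00 × 10^-6) = 5.70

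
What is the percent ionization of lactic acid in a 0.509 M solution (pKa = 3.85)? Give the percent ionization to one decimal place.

1.7%

CH3CH(OH)COOH ⇌ CH3CH(OH)COO- + H+; let x = [H+] at equilibrium.
Ka = 10^(−3.85) = 1.41 × 10^-4
x ≈ √(Ka·C₀) = √(1.41 × 10^-4 × 0.509) = 8.47 × 10^-3 M
Fraction ionized = 8.47 × 10^-3 / 0.509 = 0.0166 → 1.7%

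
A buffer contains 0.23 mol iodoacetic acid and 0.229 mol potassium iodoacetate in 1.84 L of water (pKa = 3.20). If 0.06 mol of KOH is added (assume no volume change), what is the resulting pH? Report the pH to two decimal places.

pH = 3.43

OH- converts ICH2COOH to ICH2COO-: ICH2COOH → 0.17 mol, ICH2COO- → 0.289 mol.
pH = pKa + log([A⁻]/[HA]) = 3.20 + log(0.289/0.17) = 3.20 +0.230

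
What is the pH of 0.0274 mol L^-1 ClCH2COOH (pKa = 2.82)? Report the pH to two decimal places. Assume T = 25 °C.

pH = 2.24

ClCH2COOH ⇌ ClCH2COO- + H+
Ka = 10^(−2.82) = 1.51 × 10^-3
Ka = x²/(0.0274 − x) = 1.51 × 10^-3
The 5% rule fails; solving x² + Ka·x − Ka·C₀ = 0 exactly:
x = [−0.00151 + √(0.00151² + 0.000165)]/2 = 5.72 × 10^-3 M
pH = −log[H+] = −log(5.72 × 10^-3) = 2.24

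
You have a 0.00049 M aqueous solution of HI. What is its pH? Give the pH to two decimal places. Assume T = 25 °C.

HI is a strong acid and dissociates completely, so [H+] = 0.00049 M.
pH = -log(0.00049) = 3.31

pH = 3.31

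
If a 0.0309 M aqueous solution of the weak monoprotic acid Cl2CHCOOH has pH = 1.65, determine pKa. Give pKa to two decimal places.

pKa = 1.23

[H+] = 10^(-1.65) = 2.24 × 10^-2 M
At equilibrium [HA] = 0.0309 − 2.24 × 10^-2 = 8.50 × 10^-3 M
Ka = [H+][A-]/[HA] = (2.24 × 10^-2)² / 8.50 × 10^-3 = 5.90 × 10^-2
pKa = -log(5.90 × 10^-2) = 1.23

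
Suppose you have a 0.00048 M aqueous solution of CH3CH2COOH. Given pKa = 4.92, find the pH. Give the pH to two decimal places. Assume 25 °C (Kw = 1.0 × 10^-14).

CH3CH2COOH ⇌ CH3CH2COO- + H+
Ka = 10^(−4.92) = 1.20 × 10^-5
Let x = [H+] at equilibrium. Ka = x²/(0.00048 − x).
x is not negligible relative to C₀; solve x² + 1.2e-05·x − 5.76e-09 = 0.
x = [−1.2e-05 + √(1.2e-05² + 2.3e-08)]/2 = 7.01 × 10^-5 M
pH = −log[H+] = −log(7.01 × 10^-5) = 4.15

pH = 4.15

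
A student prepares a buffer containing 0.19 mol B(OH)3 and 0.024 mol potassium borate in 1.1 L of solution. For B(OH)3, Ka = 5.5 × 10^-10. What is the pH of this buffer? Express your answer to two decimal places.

pKa = −log(5.5 × 10^-10) = 9.260
pH = pKa + log([A⁻]/[HA]) = 9.260 + log(0.024/0.19)
pH = 9.260 + (-0.899) = 8.36

pH = 8.36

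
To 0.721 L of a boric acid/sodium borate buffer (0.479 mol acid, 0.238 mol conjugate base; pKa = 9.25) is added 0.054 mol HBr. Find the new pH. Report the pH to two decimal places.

pH = 8.79

After neutralization: n(B(OH)3) = 0.533 mol, n(B(OH)4-) = 0.184 mol.
pH = pKa + log([A⁻]/[HA]) = 9.25 + log(0.184/0.533) = 9.25 -0.462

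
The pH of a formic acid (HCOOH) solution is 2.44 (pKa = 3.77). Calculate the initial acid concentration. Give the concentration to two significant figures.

C₀ = 8.1 × 10^-2 M

[H+] = 10^(-2.44) = 3.63 × 10^-3 M = x
Ka = 10^(−3.77) = 1.70 × 10^-4
Ka = x²/(C₀ − x) ⇒ C₀ = x + x²/Ka
C₀ = 3.63 × 10^-3 + (3.63 × 10^-3)²/(1.70 × 10^-4) = 8.11 × 10^-2 M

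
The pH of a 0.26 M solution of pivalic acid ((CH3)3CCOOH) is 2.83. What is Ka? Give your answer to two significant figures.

Ka = 8.5 × 10^-6

[H+] = 10^(-2.83) = 1.48 × 10^-3 M
At equilibrium [HA] = 0.26 − 1.48 × 10^-3 = 2.59 × 10^-1 M
Ka = [H+][A-]/[HA] = (1.48 × 10^-3)² / 2.59 × 10^-1 = 8.5 × 10^-6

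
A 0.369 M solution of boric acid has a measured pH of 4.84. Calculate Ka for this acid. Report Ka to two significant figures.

[H+] = 10^(-4.84) = 1.45 × 10^-5 M
At equilibrium [HA] = 0.369 − 1.45 × 10^-5 = 3.69 × 10^-1 M
Ka = [H+][A-]/[HA] = (1.45 × 10^-5)² / 3.69 × 10^-1 = 5.7 × 10^-10

Ka = 5.7 × 10^-10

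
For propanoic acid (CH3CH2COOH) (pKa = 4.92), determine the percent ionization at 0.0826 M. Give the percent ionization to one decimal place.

CH3CH2COOH ⇌ CH3CH2COO- + H+; let x = [H+] at equilibrium.
Ka = 10^(−4.92) = 1.20 × 10^-5
x ≈ √(Ka·C₀) = √(1.20 × 10^-5 × 0.0826) = 9.96 × 10^-4 M
Fraction ionized = 9.96 × 10^-4 / 0.0826 = 0.0121 → 1.2%

1.2%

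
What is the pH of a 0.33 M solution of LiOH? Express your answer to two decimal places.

pH = 13.52

LiOH is a strong base; [OH-] = 0.33 M.
pOH = -log(0.33) = 0.48
pH = 14.00 - 0.48 = 13.52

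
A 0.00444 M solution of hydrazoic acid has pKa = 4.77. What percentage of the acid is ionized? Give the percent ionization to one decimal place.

HN3 ⇌ N3- + H+; let x = [H+] at equilibrium.
Ka = 10^(−4.77) = 1.70 × 10^-5
Solve x² + 1.7e-05x − 7.55e-08 = 0 → x = 2.66 × 10^-4 M
Fraction ionized = 2.66 × 10^-4 / 0.00444 = 0.0599 → 6.0%

6.0%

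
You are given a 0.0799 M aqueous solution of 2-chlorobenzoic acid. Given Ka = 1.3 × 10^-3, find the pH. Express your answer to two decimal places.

pH = 2.02

ClC6H4COOH ⇌ ClC6H4COO- + H+
From the ICE table, Ka = [H+]²/(0.0799 − [H+]) = 1.3 × 10^-3.
[H+] is not negligible relative to C₀; solve [H+]² + 0.0013·[H+] − 0.000104 = 0.
[H+] = [−0.0013 + √(0.0013² + 0.000415)]/2 = 9.56 × 10^-3 M
pH = −log(9.56 × 10^-3) = 2.02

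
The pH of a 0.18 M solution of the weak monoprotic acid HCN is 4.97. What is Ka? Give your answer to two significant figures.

Ka = 6.4 × 10^-10

[H+] = 10^(-4.97) = 1.07 × 10^-5 M
At equilibrium [HA] = 0.18 − 1.07 × 10^-5 = 1.80 × 10^-1 M
Ka = [H+][A-]/[HA] = (1.07 × 10^-5)² / 1.80 × 10^-1 = 6.4 × 10^-10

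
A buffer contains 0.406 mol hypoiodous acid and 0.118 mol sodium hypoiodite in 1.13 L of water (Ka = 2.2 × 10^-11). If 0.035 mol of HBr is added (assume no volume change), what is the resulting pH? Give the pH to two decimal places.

pH = 9.93

Added H+ converts OI- to HOI: HOI → 0.441 mol, OI- → 0.083 mol.
pKa = −log(2.2 × 10^-11) = 10.658
pH = pKa + log(n_OI-/n_HOI) = 10.658 + log(0.083/0.441) = 10.658 + (-0.725)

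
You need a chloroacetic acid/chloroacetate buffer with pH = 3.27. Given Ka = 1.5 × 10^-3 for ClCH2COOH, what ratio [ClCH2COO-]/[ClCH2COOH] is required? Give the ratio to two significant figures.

ratio = 2.8

pKa = -log(1.5 × 10^-3) = 2.824
pH = pKa + log(r) ⇒ log(r) = 3.27 − 2.824 = +0.446
r = [ClCH2COO-]/[ClCH2COOH] = 10^(+0.446) = 2.79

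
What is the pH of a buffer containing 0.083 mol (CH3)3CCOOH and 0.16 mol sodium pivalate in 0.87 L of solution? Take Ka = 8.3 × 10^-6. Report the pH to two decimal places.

pKa = −log(8.3 × 10^-6) = 5.081
Using pH = pKa + log([base]/[acid]) with [base]/[acid] = 0.16/0.083:
pH = 5.081 + (+0.285) = 5.37

pH = 5.37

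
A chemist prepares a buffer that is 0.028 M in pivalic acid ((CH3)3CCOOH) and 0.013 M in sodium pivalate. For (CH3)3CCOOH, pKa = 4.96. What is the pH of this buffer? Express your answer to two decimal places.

Henderson–Hasselbalch: pH = pKa + log([(CH3)3CCOO-]/[(CH3)3CCOOH]) = 4.96 + log(0.013/0.028)
pH = 4.96 + (-0.333) = 4.63

pH = 4.63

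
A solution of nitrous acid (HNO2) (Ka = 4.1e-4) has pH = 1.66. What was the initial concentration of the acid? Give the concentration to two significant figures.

C₀ = 1.2 M

[H+] = 10^(-1.66) = 2.19 × 10^-2 M = x
Ka = x²/(C₀ − x) ⇒ C₀ = x + x²/Ka
C₀ = 2.19 × 10^-2 + (2.19 × 10^-2)²/(4.1 × 10^-4) = 1.19 M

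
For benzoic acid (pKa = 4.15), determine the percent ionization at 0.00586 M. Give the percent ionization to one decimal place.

10.4%

C6H5COOH ⇌ C6H5COO- + H+; let x = [H+] at equilibrium.
Ka = 10^(−4.15) = 7.08 × 10^-5
Ka = x²/(C₀ − x); solving the quadratic gives x = 6.10 × 10^-4 M.
Fraction ionized = 6.10 × 10^-4 / 0.00586 = 0.1041 → 10.4%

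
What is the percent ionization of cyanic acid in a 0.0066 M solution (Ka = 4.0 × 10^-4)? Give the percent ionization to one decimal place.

21.8%

HOCN ⇌ OCN- + H+; let x = [H+] at equilibrium.
Ka = x²/(C₀ − x); solving the quadratic gives x = 1.44 × 10^-3 M.
Fraction ionized = 1.44 × 10^-3 / 0.0066 = 0.2182 → 21.8%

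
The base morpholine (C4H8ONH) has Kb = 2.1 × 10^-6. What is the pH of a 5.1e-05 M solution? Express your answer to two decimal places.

pH = 8.97

C4H8ONH + H2O ⇌ C4H8ONH2+ + OH-
From the ICE table, Kb = x²/(5.1e-05 − x) = 2.1 × 10^-6.
x is not negligible relative to C₀; solve x² + 2.1e-06·x − 1.07e-10 = 0.
x = [−2.1e-06 + √(2.1e-06² + 4.28e-10)]/2 = 9.35 × 10^-6 M
pOH = 5.03, so pH = 14.00 − pOH = 8.97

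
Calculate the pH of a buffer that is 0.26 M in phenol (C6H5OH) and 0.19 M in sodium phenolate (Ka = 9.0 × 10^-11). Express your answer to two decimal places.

pKa = −log(9.0 × 10^-11) = 10.046
Henderson–Hasselbalch: pH = pKa + log([C6H5O-]/[C6H5OH]) = 10.046 + log(0.19/0.26)
pH = 10.046 + (-0.136) = 9.91

pH = 9.91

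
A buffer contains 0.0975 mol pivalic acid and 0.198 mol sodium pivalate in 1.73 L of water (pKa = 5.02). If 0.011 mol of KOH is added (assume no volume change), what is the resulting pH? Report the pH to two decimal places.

After neutralization: n((CH3)3CCOOH) = 0.0865 mol, n((CH3)3CCOO-) = 0.209 mol.
pH = pKa + log(n_(CH3)3CCOO-/n_(CH3)3CCOOH) = 5.02 + log(0.209/0.0865) = 5.02 + (+0.383)

pH = 5.40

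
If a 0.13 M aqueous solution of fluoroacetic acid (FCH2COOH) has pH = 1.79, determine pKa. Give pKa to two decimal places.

pKa = 2.64

[H+] = 10^(-1.79) = 1.62 × 10^-2 M
At equilibrium [HA] = 0.13 − 1.62 × 10^-2 = 1.14 × 10^-1 M
Ka = [H+][A-]/[HA] = (1.62 × 10^-2)² / 1.14 × 10^-1 = 2.30 × 10^-3
pKa = -log(2.30 × 10^-3) = 2.64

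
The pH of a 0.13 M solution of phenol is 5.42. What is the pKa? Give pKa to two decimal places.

[H+] = 10^(-5.42) = 3.80 × 10^-6 M
At equilibrium [HA] = 0.13 − 3.80 × 10^-6 = 1.30 × 10^-1 M
Ka = [H+][A-]/[HA] = (3.80 × 10^-6)² / 1.30 × 10^-1 = 1.11 × 10^-10
pKa = -log(1.11 × 10^-10) = 9.95

pKa = 9.95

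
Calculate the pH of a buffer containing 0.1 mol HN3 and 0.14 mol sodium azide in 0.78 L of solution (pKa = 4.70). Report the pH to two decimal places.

pH = 4.85

Using pH = pKa + log([base]/[acid]) with [base]/[acid] = 0.14/0.1:
pH = 4.70 + (+0.146) = 4.85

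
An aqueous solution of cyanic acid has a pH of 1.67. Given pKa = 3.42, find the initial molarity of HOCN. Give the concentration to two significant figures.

[H+] = 10^(-1.67) = 2.14 × 10^-2 M = x
Ka = 10^(−3.42) = 3.80 × 10^-4
Ka = x²/(C₀ − x) ⇒ C₀ = x + x²/Ka
C₀ = 2.14 × 10^-2 + (2.14 × 10^-2)²/(3.80 × 10^-4) = 1.23 M

C₀ = 1.2 M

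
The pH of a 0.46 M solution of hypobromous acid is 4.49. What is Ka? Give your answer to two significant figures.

Ka = 2.3 × 10^-9

[H+] = 10^(-4.49) = 3.24 × 10^-5 M
At equilibrium [HA] = 0.46 − 3.24 × 10^-5 = 4.60 × 10^-1 M
Ka = [H+][A-]/[HA] = (3.24 × 10^-5)² / 4.60 × 10^-1 = 2.3 × 10^-9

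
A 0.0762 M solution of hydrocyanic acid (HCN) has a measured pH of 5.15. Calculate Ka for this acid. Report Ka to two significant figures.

Ka = 6.6 × 10^-10

[H+] = 10^(-5.15) = 7.08 × 10^-6 M
At equilibrium [HA] = 0.0762 − 7.08 × 10^-6 = 7.62 × 10^-2 M
Ka = [H+][A-]/[HA] = (7.08 × 10^-6)² / 7.62 × 10^-2 = 6.6 × 10^-10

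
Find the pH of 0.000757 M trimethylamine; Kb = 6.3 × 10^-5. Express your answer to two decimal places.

pH = 10.28

(CH3)3N + H2O ⇌ (CH3)3NH+ + OH-
Kb = [OH-]²/(0.000757 − [OH-]) = 6.3 × 10^-5
The 5% rule fails; solving [OH-]² + Kb·[OH-] − Kb·C₀ = 0 exactly:
[OH-] = (−Kb + √(Kb² + 4·Kb·C₀))/2 = 1.89 × 10^-4 M
pOH = 3.72, so pH = 14.00 − pOH = 10.28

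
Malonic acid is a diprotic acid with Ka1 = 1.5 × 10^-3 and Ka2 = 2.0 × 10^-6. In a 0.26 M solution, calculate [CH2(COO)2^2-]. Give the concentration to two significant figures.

First ionization gives [H+] ≈ [CH2(COOH)COO-] = 1.90 × 10^-2 M.
Second step: Ka2 = [H+][CH2(COO)2^2-]/[CH2(COOH)COO-] ≈ [CH2(COO)2^2-] (since [H+] ≈ [CH2(COOH)COO-]).
So [CH2(COO)2^2-] ≈ Ka2.

2.0 × 10^-6 M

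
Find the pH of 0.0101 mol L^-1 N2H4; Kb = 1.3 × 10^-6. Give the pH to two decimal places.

N2H4 + H2O ⇌ N2H5+ + OH-
Let x = [OH-] at equilibrium. Kb = x²/(0.0101 − x).
Assume x ≪ 0.0101: x ≈ √(1.3 × 10^-6 × 0.0101) = 1.15 × 10^-4 M
pOH = −log(1.15 × 10^-4) = 3.94; pH = 14.00 − 3.94 = 10.06

pH = 10.06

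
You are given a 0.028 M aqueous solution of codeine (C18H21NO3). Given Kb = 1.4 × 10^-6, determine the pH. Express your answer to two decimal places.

C18H21NO3 + H2O ⇌ C18H22NO3+ + OH-
Let x = [OH-] at equilibrium. Kb = x²/(0.028 − x).
Neglecting x in the denominator: x = √(1.4 × 10^-6 × 0.028) = 1.98 × 10^-4 M
pOH = −log(1.98 × 10^-4) = 3.70; pH = 14.00 − 3.70 = 10.30

pH = 10.30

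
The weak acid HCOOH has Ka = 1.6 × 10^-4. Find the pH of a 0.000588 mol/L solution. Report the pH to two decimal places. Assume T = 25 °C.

pH = 3.63

HCOOH ⇌ HCOO- + H+
Let x = [H+] at equilibrium. Ka = x²/(0.000588 − x).
Here C₀/Ka ≈ 3.67, so the small-x approximation fails. Use the quadratic:
x = [−0.00016 + √(0.00016² + 3.76e-07)]/2 = 2.37 × 10^-4 M
pH = −log[H+] = −log(2.37 × 10^-4) = 3.63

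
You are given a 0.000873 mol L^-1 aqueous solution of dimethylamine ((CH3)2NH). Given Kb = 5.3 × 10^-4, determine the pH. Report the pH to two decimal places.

pH = 10.67

(CH3)2NH + H2O ⇌ (CH3)2NH2+ + OH-
Kb = [OH-]²/(0.000873 − [OH-]) = 5.3 × 10^-4
Here C₀/Kb ≈ 1.65, so the small-[OH-] approximation fails. Use the quadratic:
[OH-] = [−0.00053 + √(0.00053² + 1.85e-06)]/2 = 4.65 × 10^-4 M
pOH = 3.33, so pH = 14.00 − pOH = 10.67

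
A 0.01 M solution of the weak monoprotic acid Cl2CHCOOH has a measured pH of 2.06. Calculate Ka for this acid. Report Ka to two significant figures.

Ka = 5.9 × 10^-2

[H+] = 10^(-2.06) = 8.71 × 10^-3 M
At equilibrium [HA] = 0.01 − 8.71 × 10^-3 = 1.29 × 10^-3 M
Ka = [H+][A-]/[HA] = (8.71 × 10^-3)² / 1.29 × 10^-3 = 5.9 × 10^-2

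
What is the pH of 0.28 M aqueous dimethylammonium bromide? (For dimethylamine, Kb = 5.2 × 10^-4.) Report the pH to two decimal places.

(CH3)2NH2+ is the conjugate acid of the weak base (CH3)2NH.
Ka = Kw/Kb = 1.0×10^-14 / 5.2 × 10^-4 = 1.92 × 10^-11
Let x = [H+] at equilibrium. Ka = x²/(0.28 − x).
Neglecting x in the denominator: x = √(1.92 × 10^-11 × 0.28) = 2.32 × 10^-6 M
(x/C₀ = 0.00083% < 5%, so the approximation holds.)
pH = −log(2.32 × 10^-6) = 5.63

pH = 5.63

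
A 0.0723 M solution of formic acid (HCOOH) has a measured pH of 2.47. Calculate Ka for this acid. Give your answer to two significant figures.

[H+] = 10^(-2.47) = 3.39 × 10^-3 M
At equilibrium [HA] = 0.0723 − 3.39 × 10^-3 = 6.89 × 10^-2 M
Ka = [H+][A-]/[HA] = (3.39 × 10^-3)² / 6.89 × 10^-2 = 1.7 × 10^-4

Ka = 1.7 × 10^-4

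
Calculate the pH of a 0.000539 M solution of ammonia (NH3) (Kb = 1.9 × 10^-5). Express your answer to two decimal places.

NH3 + H2O ⇌ NH4+ + OH-
From the ICE table, Kb = [OH-]²/(0.000539 − [OH-]) = 1.9 × 10^-5.
[OH-] is not negligible relative to C₀; solve [OH-]² + 1.9e-05·[OH-] − 1.02e-08 = 0.
[OH-] = (−Kb + √(Kb² + 4·Kb·C₀))/2 = 9.21 × 10^-5 M
pOH = −log(9.21 × 10^-5) = 4.04; pH = 14.00 − 4.04 = 9.96

pH = 9.96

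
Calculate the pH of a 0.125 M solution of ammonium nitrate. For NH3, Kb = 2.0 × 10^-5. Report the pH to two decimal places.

pH = 5.10

NH4+ is the conjugate acid of the weak base NH3.
Ka = Kw/Kb = 1.0×10^-14 / 2.0 × 10^-5 = 5.00 × 10^-10
From the ICE table, Ka = x²/(0.125 − x) = 5.00 × 10^-10.
Neglecting x in the denominator: x = √(5.00 × 10^-10 × 0.125) = 7.91 × 10^-6 M
Check: 0.0063% ionized — well under 5%, approximation valid.
pH = −log(7.91 × 10^-6) = 5.10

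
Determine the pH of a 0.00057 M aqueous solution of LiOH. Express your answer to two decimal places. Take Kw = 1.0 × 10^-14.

LiOH is a strong base; [OH-] = 0.00057 M.
pOH = -log(0.00057) = 3.24
pH = 14.00 - 3.24 = 10.76

pH = 10.76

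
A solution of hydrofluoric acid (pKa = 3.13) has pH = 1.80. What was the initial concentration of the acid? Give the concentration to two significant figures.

C₀ = 3.5 × 10^-1 M

[H+] = 10^(-1.80) = 1.58 × 10^-2 M = x
Ka = 10^(−3.13) = 7.41 × 10^-4
Ka = x²/(C₀ − x) ⇒ C₀ = x + x²/Ka
C₀ = 1.58 × 10^-2 + (1.58 × 10^-2)²/(7.41 × 10^-4) = 3.53 × 10^-1 M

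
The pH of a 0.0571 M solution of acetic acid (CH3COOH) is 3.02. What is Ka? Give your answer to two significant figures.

Ka = 1.6 × 10^-5

[H+] = 10^(-3.02) = 9.55 × 10^-4 M
At equilibrium [HA] = 0.0571 − 9.55 × 10^-4 = 5.61 × 10^-2 M
Ka = [H+][A-]/[HA] = (9.55 × 10^-4)² / 5.61 × 10^-2 = 1.6 × 10^-5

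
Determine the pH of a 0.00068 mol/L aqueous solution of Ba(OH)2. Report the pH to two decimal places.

Ba(OH)2 is a strong base (each formula unit releases 2 OH-); [OH-] = 0.00136 M.
pOH = -log(0.00136) = 2.87
pH = 14.00 - 2.87 = 11.13

pH = 11.13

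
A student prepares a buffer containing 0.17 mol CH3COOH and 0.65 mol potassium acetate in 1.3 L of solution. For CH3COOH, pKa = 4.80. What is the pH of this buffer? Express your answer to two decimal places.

pH = pKa + log([A⁻]/[HA]) = 4.80 + log(0.65/0.17)
pH = 4.80 + (+0.582) = 5.38

pH = 5.38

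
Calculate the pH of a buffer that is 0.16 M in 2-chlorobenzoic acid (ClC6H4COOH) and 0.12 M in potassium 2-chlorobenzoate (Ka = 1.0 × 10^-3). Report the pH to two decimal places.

pH = 2.88

pKa = −log(1.0 × 10^-3) = 3.000
Using pH = pKa + log([base]/[acid]) with [base]/[acid] = 0.12/0.16:
pH = 3.000 + (-0.125) = 2.88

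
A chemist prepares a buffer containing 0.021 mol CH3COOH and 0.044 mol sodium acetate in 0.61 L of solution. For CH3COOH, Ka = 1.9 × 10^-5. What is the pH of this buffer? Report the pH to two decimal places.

pKa = −log(1.9 × 10^-5) = 4.721
Henderson–Hasselbalch: pH = pKa + log([CH3COO-]/[CH3COOH]) = 4.721 + log(0.044/0.021)
pH = 4.721 + (+0.321) = 5.04

pH = 5.04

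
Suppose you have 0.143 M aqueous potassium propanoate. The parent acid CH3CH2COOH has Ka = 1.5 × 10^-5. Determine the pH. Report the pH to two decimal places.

pH = 8.99

CH3CH2COO- is the conjugate base of the weak acid CH3CH2COOH.
Kb = Kw/Ka = 1.0×10^-14 / 1.5 × 10^-5 = 6.67 × 10^-10
From the ICE table, Kb = x²/(0.143 − x) = 6.67 × 10^-10.
Since Kb ≪ C₀, x ≈ √(Kb·C₀) = 9.77 × 10^-6 M.
Check: 0.0068% ionized — well under 5%, approximation valid.
pOH = −log(9.77 × 10^-6) = 5.01; pH = 14.00 − 5.01 = 8.99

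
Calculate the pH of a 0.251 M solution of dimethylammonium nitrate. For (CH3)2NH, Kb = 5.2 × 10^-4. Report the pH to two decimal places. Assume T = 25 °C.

(CH3)2NH2+ is the conjugate acid of the weak base (CH3)2NH.
Ka = Kw/Kb = 1.0×10^-14 / 5.2 × 10^-4 = 1.92 × 10^-11
Ka = [H+]²/(0.251 − [H+]) = 1.92 × 10^-11
Since Ka ≪ C₀, [H+] ≈ √(Ka·C₀) = 2.20 × 10^-6 M.
([H+]/C₀ = 0.00087% < 5%, so the approximation holds.)
pH = −log(2.20 × 10^-6) = 5.66

pH = 5.66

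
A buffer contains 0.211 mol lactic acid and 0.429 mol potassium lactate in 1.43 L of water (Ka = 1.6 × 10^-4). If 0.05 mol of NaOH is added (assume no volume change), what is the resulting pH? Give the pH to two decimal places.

pH = 4.27

OH- converts CH3CH(OH)COOH to CH3CH(OH)COO-: CH3CH(OH)COOH → 0.161 mol, CH3CH(OH)COO- → 0.479 mol.
pKa = −log(1.6 × 10^-4) = 3.796
pH = pKa + log([A⁻]/[HA]) = 3.796 + log(0.479/0.161) = 3.796 +0.474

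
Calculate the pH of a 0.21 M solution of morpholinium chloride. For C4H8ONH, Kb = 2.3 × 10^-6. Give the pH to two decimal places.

pH = 4.52

C4H8ONH2+ is the conjugate acid of the weak base C4H8ONH.
Ka = Kw/Kb = 1.0×10^-14 / 2.3 × 10^-6 = 4.35 × 10^-9
From the ICE table, Ka = x²/(0.21 − x) = 4.35 × 10^-9.
Neglecting x in the denominator: x = √(4.35 × 10^-9 × 0.21) = 3.02 × 10^-5 M
(x/C₀ = 0.014% < 5%, so the approximation holds.)
pH = −log[H+] = −log(3.02 × 10^-5) = 4.52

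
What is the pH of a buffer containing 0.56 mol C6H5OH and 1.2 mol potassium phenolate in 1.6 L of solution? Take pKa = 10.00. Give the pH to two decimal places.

Henderson–Hasselbalch: pH = pKa + log([C6H5O-]/[C6H5OH]) = 10.00 + log(1.2/0.56)
pH = 10.00 + (+0.331) = 10.33

pH = 10.33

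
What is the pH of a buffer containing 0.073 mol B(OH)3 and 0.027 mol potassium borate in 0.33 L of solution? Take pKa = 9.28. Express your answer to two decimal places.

pH = 8.85

Using pH = pKa + log([base]/[acid]) with [base]/[acid] = 0.027/0.073:
pH = 9.28 + (-0.432) = 8.85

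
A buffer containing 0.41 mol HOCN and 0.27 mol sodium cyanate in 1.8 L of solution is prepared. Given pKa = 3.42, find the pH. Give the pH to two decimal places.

pH = 3.24

pH = pKa + log([A⁻]/[HA]) = 3.42 + log(0.27/0.41)
pH = 3.42 + (-0.181) = 3.24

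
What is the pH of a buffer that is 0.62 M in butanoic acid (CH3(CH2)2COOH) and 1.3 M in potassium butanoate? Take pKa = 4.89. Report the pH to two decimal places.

pH = pKa + log([A⁻]/[HA]) = 4.89 + log(1.3/0.62)
pH = 4.89 + (+0.322) = 5.21

pH = 5.21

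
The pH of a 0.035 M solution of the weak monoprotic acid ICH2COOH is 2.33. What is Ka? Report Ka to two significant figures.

[H+] = 10^(-2.33) = 4.68 × 10^-3 M
At equilibrium [HA] = 0.035 − 4.68 × 10^-3 = 3.03 × 10^-2 M
Ka = [H+][A-]/[HA] = (4.68 × 10^-3)² / 3.03 × 10^-2 = 7.2 × 10^-4

Ka = 7.2 × 10^-4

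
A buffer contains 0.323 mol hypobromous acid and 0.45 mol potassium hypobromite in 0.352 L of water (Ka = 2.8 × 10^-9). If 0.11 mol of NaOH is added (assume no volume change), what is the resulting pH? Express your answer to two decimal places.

pH = 8.97

After neutralization: n(HOBr) = 0.213 mol, n(OBr-) = 0.56 mol.
pKa = −log(2.8 × 10^-9) = 8.553
Henderson–Hasselbalch with mole ratio 0.56/0.213: pH = 8.553 + (+0.420)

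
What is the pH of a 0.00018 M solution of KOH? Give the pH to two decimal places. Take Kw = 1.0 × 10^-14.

KOH is a strong base; [OH-] = 0.00018 M.
pOH = -log(0.00018) = 3.74
pH = 14.00 - 3.74 = 10.26

pH = 10.26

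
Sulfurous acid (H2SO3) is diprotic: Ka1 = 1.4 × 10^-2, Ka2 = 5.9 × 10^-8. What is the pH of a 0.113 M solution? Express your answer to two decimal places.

Ka1 ≫ Ka2, so treat the first dissociation as the only significant source of H+.
Ka1 = x²/(0.113 − x) = 1.4 × 10^-2
Solving the quadratic: x = (−Ka1 + √(Ka1² + 4·Ka1·C₀))/2 = 3.34 × 10^-2 M
pH = −log(3.34 × 10^-2) = 1.48

pH = 1.48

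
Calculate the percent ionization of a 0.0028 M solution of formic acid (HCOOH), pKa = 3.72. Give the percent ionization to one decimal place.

22.9%

HCOOH ⇌ HCOO- + H+; let x = [H+] at equilibrium.
Ka = 10^(−3.72) = 1.91 × 10^-4
Solve x² + 0.000191x − 5.35e-07 = 0 → x = 6.42 × 10^-4 M
% ionization = x/C₀ × 100% = 6.42 × 10^-4/0.0028 × 100% = 22.9%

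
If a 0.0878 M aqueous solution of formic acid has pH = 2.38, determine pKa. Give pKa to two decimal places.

[H+] = 10^(-2.38) = 4.17 × 10^-3 M
At equilibrium [HA] = 0.0878 − 4.17 × 10^-3 = 8.36 × 10^-2 M
Ka = [H+][A-]/[HA] = (4.17 × 10^-3)² / 8.36 × 10^-2 = 2.08 × 10^-4
pKa = -log(2.08 × 10^-4) = 3.68

pKa = 3.68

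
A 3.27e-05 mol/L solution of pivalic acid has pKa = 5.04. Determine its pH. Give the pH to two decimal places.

(CH3)3CCOOH ⇌ (CH3)3CCOO- + H+
Ka = 10^(−5.04) = 9.12 × 10^-6
Ka = x²/(3.27e-05 − x) = 9.12 × 10^-6
x is not negligible relative to C₀; solve x² + 9.12e-06·x − 2.98e-10 = 0.
x = [−9.12e-06 + √(9.12e-06² + 1.19e-09)]/2 = 1.33 × 10^-5 M
pH = −log[H+] = −log(1.33 × 10^-5) = 4.88

pH = 4.88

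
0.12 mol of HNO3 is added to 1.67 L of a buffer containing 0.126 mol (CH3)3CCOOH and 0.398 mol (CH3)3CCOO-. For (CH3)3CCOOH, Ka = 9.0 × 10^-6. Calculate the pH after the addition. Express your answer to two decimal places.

Added H+ converts (CH3)3CCOO- to (CH3)3CCOOH: (CH3)3CCOOH → 0.246 mol, (CH3)3CCOO- → 0.278 mol.
pKa = −log(9.0 × 10^-6) = 5.046
pH = pKa + log(n_(CH3)3CCOO-/n_(CH3)3CCOOH) = 5.046 + log(0.278/0.246) = 5.046 + (+0.053)

pH = 5.10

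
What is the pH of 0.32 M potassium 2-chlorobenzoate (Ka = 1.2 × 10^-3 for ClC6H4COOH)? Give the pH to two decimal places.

ClC6H4COO- is the conjugate base of the weak acid ClC6H4COOH.
Kb = Kw/Ka = 1.0×10^-14 / 1.2 × 10^-3 = 8.33 × 10^-12
From the ICE table, Kb = x²/(0.32 − x) = 8.33 × 10^-12.
Neglecting x in the denominator: x = √(8.33 × 10^-12 × 0.32) = 1.63 × 10^-6 M
Check: 0.00051% ionized — well under 5%, approximation valid.
pOH = −log(1.63 × 10^-6) = 5.79; pH = 14.00 − 5.79 = 8.21

pH = 8.21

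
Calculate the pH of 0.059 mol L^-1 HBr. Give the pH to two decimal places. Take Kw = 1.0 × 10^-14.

pH = 1.23

HBr is a strong acid and dissociates completely, so [H+] = 0.059 M.
pH = -log(0.059) = 1.23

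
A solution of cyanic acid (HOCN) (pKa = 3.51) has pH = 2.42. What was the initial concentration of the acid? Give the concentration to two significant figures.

C₀ = 5.1 × 10^-2 M

[H+] = 10^(-2.42) = 3.80 × 10^-3 M = x
Ka = 10^(−3.51) = 3.09 × 10^-4
Ka = x²/(C₀ − x) ⇒ C₀ = x + x²/Ka
C₀ = 3.80 × 10^-3 + (3.80 × 10^-3)²/(3.09 × 10^-4) = 5.05 × 10^-2 M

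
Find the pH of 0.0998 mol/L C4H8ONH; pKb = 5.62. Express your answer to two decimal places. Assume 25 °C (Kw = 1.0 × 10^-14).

C4H8ONH + H2O ⇌ C4H8ONH2+ + OH-
Kb = 10^(−5.62) = 2.40 × 10^-6
Kb = x²/(0.0998 − x) = 2.40 × 10^-6
Since Kb ≪ C₀, x ≈ √(Kb·C₀) = 4.89 × 10^-4 M.
Check: 0.49% ionized — well under 5%, approximation valid.
pOH = 3.31, so pH = 14.00 − pOH = 10.69

pH = 10.69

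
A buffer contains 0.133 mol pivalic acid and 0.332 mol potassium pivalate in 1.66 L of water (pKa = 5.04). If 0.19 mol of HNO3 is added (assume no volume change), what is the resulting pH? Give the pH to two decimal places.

pH = 4.68

Added H+ converts (CH3)3CCOO- to (CH3)3CCOOH: (CH3)3CCOOH → 0.323 mol, (CH3)3CCOO- → 0.142 mol.
pH = pKa + log(n_(CH3)3CCOO-/n_(CH3)3CCOOH) = 5.04 + log(0.142/0.323) = 5.04 + (-0.357)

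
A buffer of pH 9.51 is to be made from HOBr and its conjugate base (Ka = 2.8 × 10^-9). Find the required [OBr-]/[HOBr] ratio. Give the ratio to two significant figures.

ratio = 9.1

pKa = -log(2.8 × 10^-9) = 8.553
pH = pKa + log(r) ⇒ log(r) = 9.51 − 8.553 = +0.957
r = [OBr-]/[HOBr] = 10^(+0.957) = 9.06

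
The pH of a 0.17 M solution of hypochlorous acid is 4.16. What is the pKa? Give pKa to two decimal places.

[H+] = 10^(-4.16) = 6.92 × 10^-5 M
At equilibrium [HA] = 0.17 − 6.92 × 10^-5 = 1.70 × 10^-1 M
Ka = [H+][A-]/[HA] = (6.92 × 10^-5)² / 1.70 × 10^-1 = 2.82 × 10^-8
pKa = -log(2.82 × 10^-8) = 7.55

pKa = 7.55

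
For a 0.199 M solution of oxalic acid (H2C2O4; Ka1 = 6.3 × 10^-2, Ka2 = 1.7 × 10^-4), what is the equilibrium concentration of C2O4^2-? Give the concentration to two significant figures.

1.7 × 10^-4 M

First ionization gives [H+] ≈ [HC2O4-] = 8.48 × 10^-2 M.
Second step: Ka2 = [H+][C2O4^2-]/[HC2O4-] ≈ [C2O4^2-] (since [H+] ≈ [HC2O4-]).
So [C2O4^2-] ≈ Ka2.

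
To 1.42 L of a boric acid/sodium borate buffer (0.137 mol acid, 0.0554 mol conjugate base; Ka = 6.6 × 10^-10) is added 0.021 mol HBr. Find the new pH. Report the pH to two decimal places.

After neutralization: n(B(OH)3) = 0.158 mol, n(B(OH)4-) = 0.0344 mol.
pKa = −log(6.6 × 10^-10) = 9.180
pH = pKa + log(n_B(OH)4-/n_B(OH)3) = 9.180 + log(0.0344/0.158) = 9.180 + (-0.662)

pH = 8.52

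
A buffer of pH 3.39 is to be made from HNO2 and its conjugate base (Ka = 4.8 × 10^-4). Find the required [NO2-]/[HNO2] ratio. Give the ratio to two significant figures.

pKa = -log(4.8 × 10^-4) = 3.319
pH = pKa + log(r) ⇒ log(r) = 3.39 − 3.319 = +0.071
r = [NO2-]/[HNO2] = 10^(+0.071) = 1.18

ratio = 1.2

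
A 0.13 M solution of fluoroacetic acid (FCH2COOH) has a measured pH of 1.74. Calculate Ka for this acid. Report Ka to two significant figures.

[H+] = 10^(-1.74) = 1.82 × 10^-2 M
At equilibrium [HA] = 0.13 − 1.82 × 10^-2 = 1.12 × 10^-1 M
Ka = [H+][A-]/[HA] = (1.82 × 10^-2)² / 1.12 × 10^-1 = 3.0 × 10^-3

Ka = 3.0 × 10^-3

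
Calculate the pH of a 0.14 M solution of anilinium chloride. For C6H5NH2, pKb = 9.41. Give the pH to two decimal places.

C6H5NH3+ is the conjugate acid of the weak base C6H5NH2.
Kb = 10^(−9.41) = 3.89 × 10^-10
Ka = Kw/Kb = 1.0×10^-14 / 3.89 × 10^-10 = 2.57 × 10^-5
From the ICE table, Ka = [H+]²/(0.14 − [H+]) = 2.57 × 10^-5.
Assume [H+] ≪ 0.14: [H+] ≈ √(2.57 × 10^-5 × 0.14) = 1.90 × 10^-3 M
Check: 1.4% ionized — well under 5%, approximation valid.
pH = −log(1.90 × 10^-3) = 2.72

pH = 2.72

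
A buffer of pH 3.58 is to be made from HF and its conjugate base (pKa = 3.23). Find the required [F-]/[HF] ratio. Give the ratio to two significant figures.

pH = pKa + log(r) ⇒ log(r) = 3.58 − 3.23 = +0.35
r = [F-]/[HF] = 10^(+0.35) = 2.24

ratio = 2.2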